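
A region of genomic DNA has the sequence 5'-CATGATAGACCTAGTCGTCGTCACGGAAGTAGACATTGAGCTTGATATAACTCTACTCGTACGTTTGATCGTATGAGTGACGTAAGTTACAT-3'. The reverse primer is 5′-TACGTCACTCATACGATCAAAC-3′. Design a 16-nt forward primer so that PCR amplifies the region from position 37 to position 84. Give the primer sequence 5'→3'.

5'-TGAGCTTGATATAACT-3'

The reverse primer's reverse complement GTTTGATCGTATGAGTGACGTA matches the template at positions 63–84; the product starts at position 37.
The forward primer is identical to the top strand over positions 37–52: TGAGCTTGATATAACT.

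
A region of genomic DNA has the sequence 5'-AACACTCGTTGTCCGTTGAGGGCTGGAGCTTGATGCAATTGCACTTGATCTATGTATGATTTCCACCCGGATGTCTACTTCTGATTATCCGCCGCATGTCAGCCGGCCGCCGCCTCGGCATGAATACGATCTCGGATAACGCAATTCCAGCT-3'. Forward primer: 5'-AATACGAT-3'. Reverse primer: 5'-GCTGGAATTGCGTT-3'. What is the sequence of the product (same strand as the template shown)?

5'-AATACGATCTCGGATAACGCAATTCCAGC-3'

The forward primer matches the template at positions 123–130.
Taking the reverse complement of GCTGGAATTGCGTT gives AACGCAATTCCAGC, found at positions 138–151 on the template; the primer anneals here to the top strand with its 3' end pointing upstream.
The product is the template from position 123 through 151 (29 bp).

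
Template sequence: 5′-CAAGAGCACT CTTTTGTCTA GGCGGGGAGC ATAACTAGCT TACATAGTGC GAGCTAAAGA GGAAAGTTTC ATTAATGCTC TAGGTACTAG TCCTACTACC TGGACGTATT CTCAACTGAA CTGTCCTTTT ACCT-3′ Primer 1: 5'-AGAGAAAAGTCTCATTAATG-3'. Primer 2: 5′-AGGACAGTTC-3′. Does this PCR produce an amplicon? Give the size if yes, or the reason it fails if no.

Primer 1 (AGAGAAAAGTCTCATTAATG) does not match the top strand, and its reverse complement CATTAATGAGACTTTTCTCT does not match either.
With no annealing site for primer 1, no amplification occurs.

No product — primer 1 has no binding site in the template.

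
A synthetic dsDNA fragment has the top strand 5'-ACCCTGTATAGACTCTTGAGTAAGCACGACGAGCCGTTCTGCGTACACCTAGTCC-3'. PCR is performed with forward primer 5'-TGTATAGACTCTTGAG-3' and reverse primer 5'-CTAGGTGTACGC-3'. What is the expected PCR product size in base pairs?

48 bp

Scanning the template, TGTATAGACTCTTGAG occurs at positions 5–20; this primer anneals to the bottom strand there with its 3' end pointing downstream.
Taking the reverse complement of CTAGGTGTACGC gives GCGTACACCTAG, found at positions 41–52 on the template; the primer anneals here to the top strand with its 3' end pointing upstream.
Amplicon spans positions 5–52: 48 bp.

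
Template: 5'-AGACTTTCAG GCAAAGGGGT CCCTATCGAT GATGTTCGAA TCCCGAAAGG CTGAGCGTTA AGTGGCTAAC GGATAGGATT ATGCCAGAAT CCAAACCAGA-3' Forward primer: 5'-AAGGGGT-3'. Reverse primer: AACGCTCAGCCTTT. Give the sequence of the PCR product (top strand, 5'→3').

5'-AAGGGGTCCCTATCGATGATGTTCGAATCCCGAAAGGCTGAGCGTT-3'

Forward primer AAGGGGT is found on the top strand at positions 14–20.
Reverse complement of the reverse primer: AAAGGCTGAGCGTT. This occurs on the top strand at positions 46–59.
The product is the template from position 14 through 59 (46 bp).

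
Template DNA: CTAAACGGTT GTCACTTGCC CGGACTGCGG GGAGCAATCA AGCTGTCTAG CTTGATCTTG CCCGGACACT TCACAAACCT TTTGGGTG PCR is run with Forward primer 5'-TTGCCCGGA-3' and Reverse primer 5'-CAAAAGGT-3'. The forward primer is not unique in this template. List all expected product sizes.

The forward primer TTGCCCGGA matches the top strand at positions 16–24, 58–66.
The reverse primer's reverse complement is ACCTTTTG, matching at positions 77–84.
Each forward site pairs with the reverse site to give a product ending at position 84: sizes 69, 27 bp.

69 bp, 27 bp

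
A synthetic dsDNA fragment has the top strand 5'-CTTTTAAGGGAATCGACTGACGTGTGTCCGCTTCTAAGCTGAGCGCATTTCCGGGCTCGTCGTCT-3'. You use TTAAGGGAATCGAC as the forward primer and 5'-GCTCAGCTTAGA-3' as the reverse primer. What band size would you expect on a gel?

The forward primer matches the template at positions 4–17.
Reverse complement of the reverse primer: TCTAAGCTGAGC. This occurs on the top strand at positions 33–44.
Amplicon spans positions 4–44: 41 bp.

41 bp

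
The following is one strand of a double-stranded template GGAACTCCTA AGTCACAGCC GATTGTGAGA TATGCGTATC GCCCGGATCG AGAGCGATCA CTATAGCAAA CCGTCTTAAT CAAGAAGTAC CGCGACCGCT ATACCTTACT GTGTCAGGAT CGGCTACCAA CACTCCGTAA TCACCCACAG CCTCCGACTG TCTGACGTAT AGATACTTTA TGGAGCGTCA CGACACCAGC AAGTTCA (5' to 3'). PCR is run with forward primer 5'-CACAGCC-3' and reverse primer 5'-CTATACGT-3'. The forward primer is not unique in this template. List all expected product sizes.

159 bp, 27 bp

The forward primer CACAGCC matches the top strand at positions 14–20, 146–152.
The reverse primer's reverse complement is ACGTATAG, matching at positions 165–172.
Each forward site pairs with the reverse site to give a product ending at position 172: sizes 159, 27 bp.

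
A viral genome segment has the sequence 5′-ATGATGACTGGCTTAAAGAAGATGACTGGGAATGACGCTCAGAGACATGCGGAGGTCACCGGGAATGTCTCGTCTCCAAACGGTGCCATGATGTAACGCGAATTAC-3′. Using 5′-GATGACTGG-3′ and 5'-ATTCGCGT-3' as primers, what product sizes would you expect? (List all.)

101 bp, 83 bp

The forward primer GATGACTGG matches the top strand at positions 3–11, 21–29.
The reverse primer's reverse complement is ACGCGAAT, matching at positions 96–103.
Each forward site pairs with the reverse site to give a product ending at position 103: sizes 101, 83 bp.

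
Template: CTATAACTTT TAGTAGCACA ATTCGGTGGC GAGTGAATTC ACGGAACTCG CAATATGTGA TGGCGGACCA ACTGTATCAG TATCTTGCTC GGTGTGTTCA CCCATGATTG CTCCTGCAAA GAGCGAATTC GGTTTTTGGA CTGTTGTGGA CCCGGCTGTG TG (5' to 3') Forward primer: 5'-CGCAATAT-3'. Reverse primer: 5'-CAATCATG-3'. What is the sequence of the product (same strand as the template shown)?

Scanning the template, CGCAATAT occurs at positions 49–56; this primer anneals to the bottom strand there with its 3' end pointing downstream.
The reverse primer's reverse complement is CATGATTG, which matches the template at positions 103–110.
The product is the template from position 49 through 110 (62 bp).

5'-CGCAATATGTGATGGCGGACCAACTGTATCAGTATCTTGCTCGGTGTGTTCACCCATGATTG-3'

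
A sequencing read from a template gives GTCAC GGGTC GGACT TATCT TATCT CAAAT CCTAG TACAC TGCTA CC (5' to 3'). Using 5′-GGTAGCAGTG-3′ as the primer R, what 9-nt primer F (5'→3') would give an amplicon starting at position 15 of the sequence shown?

5'-TTATCTTAT-3'

The reverse primer's reverse complement CACTGCTACC matches the template at positions 38–47; the product starts at position 15.
The forward primer is identical to the top strand over positions 15–23: TTATCTTAT.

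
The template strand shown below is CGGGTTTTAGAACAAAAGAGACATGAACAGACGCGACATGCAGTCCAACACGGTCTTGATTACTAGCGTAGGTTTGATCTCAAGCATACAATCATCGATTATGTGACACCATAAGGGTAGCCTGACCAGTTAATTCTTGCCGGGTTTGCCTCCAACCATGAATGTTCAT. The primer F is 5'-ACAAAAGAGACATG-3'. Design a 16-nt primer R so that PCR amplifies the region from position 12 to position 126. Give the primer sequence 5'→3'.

The product's 3' end on the top strand is position 126.
The reverse primer anneals to the top strand over positions 111–126, i.e. to ATAAGGGTAGCCTGAC.
Its sequence written 5'→3' is the reverse complement: GTCAGGCTACCCTTAT.

5'-GTCAGGCTACCCTTAT-3'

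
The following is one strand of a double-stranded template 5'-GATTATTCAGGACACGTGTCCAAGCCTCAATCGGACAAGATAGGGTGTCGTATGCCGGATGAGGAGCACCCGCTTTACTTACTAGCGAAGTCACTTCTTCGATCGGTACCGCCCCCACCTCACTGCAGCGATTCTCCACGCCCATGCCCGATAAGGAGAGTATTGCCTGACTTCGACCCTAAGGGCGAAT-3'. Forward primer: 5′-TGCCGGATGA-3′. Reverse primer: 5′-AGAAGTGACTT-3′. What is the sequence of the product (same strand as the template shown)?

Scanning the template, TGCCGGATGA occurs at positions 53–62; this primer anneals to the bottom strand there with its 3' end pointing downstream.
Taking the reverse complement of AGAAGTGACTT gives AAGTCACTTCT, found at positions 88–98 on the template; the primer anneals here to the top strand with its 3' end pointing upstream.
The product is the template from position 53 through 98 (46 bp).

5'-TGCCGGATGAGGAGCACCCGCTTTACTTACTAGCGAAGTCACTTCT-3'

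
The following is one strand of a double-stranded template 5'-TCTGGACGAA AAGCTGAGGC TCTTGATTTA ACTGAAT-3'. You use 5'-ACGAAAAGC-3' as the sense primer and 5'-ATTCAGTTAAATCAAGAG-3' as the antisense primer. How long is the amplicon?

Scanning the template, ACGAAAAGC occurs at positions 6–14; this primer anneals to the bottom strand there with its 3' end pointing downstream.
Taking the reverse complement of ATTCAGTTAAATCAAGAG gives CTCTTGATTTAACTGAAT, found at positions 20–37 on the template; the primer anneals here to the top strand with its 3' end pointing upstream.
The product runs from position 6 to position 37, so its length is 37 − 6 + 1 = 32 bp.

32 bp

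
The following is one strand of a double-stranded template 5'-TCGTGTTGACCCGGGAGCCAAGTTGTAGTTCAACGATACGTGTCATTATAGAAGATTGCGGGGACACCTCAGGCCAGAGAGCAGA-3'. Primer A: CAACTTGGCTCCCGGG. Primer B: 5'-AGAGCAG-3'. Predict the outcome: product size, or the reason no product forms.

No product — the primers' 3' ends point away from each other.

Primer A (CAACTTGGCTCCCGGG) has reverse complement CCCGGGAGCCAAGTTG, which matches the top strand at positions 10–25; primer A anneals to the top strand there with its 3' end pointing upstream toward position 10.
Primer B (AGAGCAG) matches the top strand directly at positions 78–84; it anneals to the bottom strand with its 3' end pointing downstream toward position 84.
The 3' ends diverge (primer A extends toward position 1, primer B toward position 85), so the primers never converge on a shared product.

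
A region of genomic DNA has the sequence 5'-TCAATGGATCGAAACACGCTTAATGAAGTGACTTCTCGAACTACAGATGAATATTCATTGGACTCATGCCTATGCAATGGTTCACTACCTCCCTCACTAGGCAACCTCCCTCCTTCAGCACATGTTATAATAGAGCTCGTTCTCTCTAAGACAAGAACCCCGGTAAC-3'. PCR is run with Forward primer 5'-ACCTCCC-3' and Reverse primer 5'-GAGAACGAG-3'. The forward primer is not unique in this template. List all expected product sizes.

The forward primer ACCTCCC matches the top strand at positions 87–93, 104–110.
The reverse primer's reverse complement is CTCGTTCTC, matching at positions 136–144.
Each forward site pairs with the reverse site to give a product ending at position 144: sizes 58, 41 bp.

58 bp, 41 bp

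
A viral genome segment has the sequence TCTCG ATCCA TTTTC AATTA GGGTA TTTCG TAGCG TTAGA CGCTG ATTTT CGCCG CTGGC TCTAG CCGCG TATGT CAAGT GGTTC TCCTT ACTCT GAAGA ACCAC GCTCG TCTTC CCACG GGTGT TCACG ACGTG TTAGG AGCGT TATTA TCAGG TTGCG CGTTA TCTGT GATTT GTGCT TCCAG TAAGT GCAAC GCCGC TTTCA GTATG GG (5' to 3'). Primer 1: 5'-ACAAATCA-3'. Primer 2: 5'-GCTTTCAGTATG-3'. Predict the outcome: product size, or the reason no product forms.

No product — the primers' 3' ends point away from each other.

Primer 1 (ACAAATCA) has reverse complement TGATTTGT, which matches the top strand at positions 170–177; primer 1 anneals to the top strand there with its 3' end pointing upstream toward position 170.
Primer 2 (GCTTTCAGTATG) matches the top strand directly at positions 199–210; it anneals to the bottom strand with its 3' end pointing downstream toward position 210.
The 3' ends diverge (primer 1 extends toward position 1, primer 2 toward position 212), so the primers never converge on a shared product.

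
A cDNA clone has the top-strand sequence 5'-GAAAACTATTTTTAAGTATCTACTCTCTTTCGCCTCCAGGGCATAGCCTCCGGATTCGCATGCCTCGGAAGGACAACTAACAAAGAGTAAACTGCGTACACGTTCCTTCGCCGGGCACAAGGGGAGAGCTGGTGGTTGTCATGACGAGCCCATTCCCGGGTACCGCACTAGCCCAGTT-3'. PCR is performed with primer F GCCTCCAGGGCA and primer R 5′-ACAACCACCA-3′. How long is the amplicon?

108 bp

Forward primer GCCTCCAGGGCA is found on the top strand at positions 32–43.
The reverse primer's reverse complement is TGGTGGTTGT, which matches the template at positions 130–139.
Product length = (reverse-primer end) − (forward-primer start) + 1 = 139 − 32 + 1 = 108 bp.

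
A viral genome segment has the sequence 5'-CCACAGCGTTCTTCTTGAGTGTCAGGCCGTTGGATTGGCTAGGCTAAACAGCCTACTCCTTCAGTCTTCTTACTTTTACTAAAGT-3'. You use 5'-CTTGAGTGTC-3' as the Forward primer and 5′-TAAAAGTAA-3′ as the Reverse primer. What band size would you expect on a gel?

Forward primer CTTGAGTGTC is found on the top strand at positions 14–23.
Reverse complement of the reverse primer: TTACTTTTA. This occurs on the top strand at positions 70–78.
The product runs from position 14 to position 78, so its length is 78 − 14 + 1 = 65 bp.

65 bp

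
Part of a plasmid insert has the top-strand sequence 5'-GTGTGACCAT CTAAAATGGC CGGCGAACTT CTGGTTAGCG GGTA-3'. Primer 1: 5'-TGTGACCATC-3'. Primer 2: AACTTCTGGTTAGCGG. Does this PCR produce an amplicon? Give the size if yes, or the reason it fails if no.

Primer 1 (TGTGACCATC) matches the top strand at positions 2–11 (3' end points downstream).
Primer 2 (AACTTCTGGTTAGCGG) also matches the top strand directly, at positions 26–41 — its reverse complement CCGCTAACCAGAAGTT is not present.
Both primers anneal to the bottom strand with 3' ends pointing the same way, so neither can prime synthesis back toward the other.

No product — both primers anneal to the same strand and extend in the same direction.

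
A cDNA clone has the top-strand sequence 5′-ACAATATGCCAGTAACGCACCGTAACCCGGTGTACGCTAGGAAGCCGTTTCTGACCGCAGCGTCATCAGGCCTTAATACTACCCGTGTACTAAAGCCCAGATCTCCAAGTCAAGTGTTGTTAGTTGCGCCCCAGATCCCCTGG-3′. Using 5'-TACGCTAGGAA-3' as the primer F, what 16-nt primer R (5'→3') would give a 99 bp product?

The forward primer binds at positions 33–43, so a 99 bp product ends at position 33 + 99 − 1 = 131.
The reverse primer anneals to the top strand over positions 116–131, i.e. to GTTGTTAGTTGCGCCC.
Its sequence written 5'→3' is the reverse complement: GGGCGCAACTAACAAC.

5'-GGGCGCAACTAACAAC-3'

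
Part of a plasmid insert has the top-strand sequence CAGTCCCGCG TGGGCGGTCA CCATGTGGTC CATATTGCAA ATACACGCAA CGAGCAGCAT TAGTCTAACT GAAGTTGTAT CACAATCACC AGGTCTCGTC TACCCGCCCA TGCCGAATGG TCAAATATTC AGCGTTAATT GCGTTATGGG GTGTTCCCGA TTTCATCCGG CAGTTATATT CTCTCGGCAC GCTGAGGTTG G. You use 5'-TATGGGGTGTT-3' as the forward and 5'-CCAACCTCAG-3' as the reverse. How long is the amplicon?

Forward primer TATGGGGTGTT is found on the top strand at positions 145–155.
Taking the reverse complement of CCAACCTCAG gives CTGAGGTTGG, found at positions 192–201 on the template; the primer anneals here to the top strand with its 3' end pointing upstream.
The product runs from position 145 to position 201, so its length is 201 − 145 + 1 = 57 bp.

57 bp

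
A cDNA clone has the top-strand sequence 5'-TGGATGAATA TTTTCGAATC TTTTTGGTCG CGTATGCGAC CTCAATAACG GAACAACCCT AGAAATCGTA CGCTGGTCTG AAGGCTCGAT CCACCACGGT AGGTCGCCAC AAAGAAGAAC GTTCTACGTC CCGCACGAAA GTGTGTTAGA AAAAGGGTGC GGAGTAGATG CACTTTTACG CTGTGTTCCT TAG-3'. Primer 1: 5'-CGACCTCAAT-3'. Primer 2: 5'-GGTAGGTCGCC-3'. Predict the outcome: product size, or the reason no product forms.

Primer 1 (CGACCTCAAT) matches the top strand at positions 37–46 (3' end points downstream).
Primer 2 (GGTAGGTCGCC) also matches the top strand directly, at positions 98–108 — its reverse complement GGCGACCTACC is not present.
Both primers anneal to the bottom strand with 3' ends pointing the same way, so neither can prime synthesis back toward the other.

No product — both primers anneal to the same strand and extend in the same direction.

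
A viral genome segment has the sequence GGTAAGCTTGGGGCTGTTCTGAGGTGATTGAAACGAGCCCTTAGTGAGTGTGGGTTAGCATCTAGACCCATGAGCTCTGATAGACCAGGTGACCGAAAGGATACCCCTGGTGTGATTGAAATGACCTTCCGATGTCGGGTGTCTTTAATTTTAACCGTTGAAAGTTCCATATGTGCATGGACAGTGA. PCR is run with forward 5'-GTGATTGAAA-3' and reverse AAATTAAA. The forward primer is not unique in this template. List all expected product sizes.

128 bp, 40 bp

The forward primer GTGATTGAAA matches the top strand at positions 24–33, 112–121.
The reverse primer's reverse complement is TTTAATTT, matching at positions 144–151.
Each forward site pairs with the reverse site to give a product ending at position 151: sizes 128, 40 bp.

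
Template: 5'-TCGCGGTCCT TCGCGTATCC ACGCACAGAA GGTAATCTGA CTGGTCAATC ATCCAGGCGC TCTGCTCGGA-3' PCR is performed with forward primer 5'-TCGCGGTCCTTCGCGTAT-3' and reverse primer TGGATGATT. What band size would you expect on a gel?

55 bp

Forward primer TCGCGGTCCTTCGCGTAT is found on the top strand at positions 1–18.
The reverse primer's reverse complement is AATCATCCA, which matches the template at positions 47–55.
Amplicon spans positions 1–55: 55 bp.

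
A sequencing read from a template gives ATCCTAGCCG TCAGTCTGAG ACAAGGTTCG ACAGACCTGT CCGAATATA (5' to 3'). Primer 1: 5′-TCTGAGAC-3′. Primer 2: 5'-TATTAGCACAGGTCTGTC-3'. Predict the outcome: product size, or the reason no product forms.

No product — primer 2 has no binding site in the template.

Primer 2 (TATTAGCACAGGTCTGTC) does not match the top strand, and its reverse complement GACAGACCTGTGCTAATA does not match either.
With no annealing site for primer 2, no amplification occurs.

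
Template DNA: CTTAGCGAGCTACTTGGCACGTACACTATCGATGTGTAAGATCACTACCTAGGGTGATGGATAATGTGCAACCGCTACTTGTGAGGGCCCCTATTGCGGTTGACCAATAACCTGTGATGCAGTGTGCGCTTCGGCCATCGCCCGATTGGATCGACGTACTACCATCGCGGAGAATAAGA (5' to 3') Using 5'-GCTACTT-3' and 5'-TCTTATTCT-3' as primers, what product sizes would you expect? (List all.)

171 bp, 106 bp

The forward primer GCTACTT matches the top strand at positions 9–15, 74–80.
The reverse primer's reverse complement is AGAATAAGA, matching at positions 171–179.
Each forward site pairs with the reverse site to give a product ending at position 179: sizes 171, 106 bp.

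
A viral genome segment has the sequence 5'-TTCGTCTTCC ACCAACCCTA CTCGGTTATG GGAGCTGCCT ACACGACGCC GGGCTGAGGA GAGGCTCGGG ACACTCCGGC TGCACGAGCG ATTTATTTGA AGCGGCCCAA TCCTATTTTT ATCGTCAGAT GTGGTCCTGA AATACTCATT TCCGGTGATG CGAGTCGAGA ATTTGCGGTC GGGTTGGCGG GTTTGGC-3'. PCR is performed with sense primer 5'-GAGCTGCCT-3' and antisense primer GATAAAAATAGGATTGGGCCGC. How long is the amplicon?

The forward primer matches the template at positions 32–40.
Taking the reverse complement of GATAAAAATAGGATTGGGCCGC gives GCGGCCCAATCCTATTTTTATC, found at positions 102–123 on the template; the primer anneals here to the top strand with its 3' end pointing upstream.
Amplicon spans positions 32–123: 92 bp.

92 bp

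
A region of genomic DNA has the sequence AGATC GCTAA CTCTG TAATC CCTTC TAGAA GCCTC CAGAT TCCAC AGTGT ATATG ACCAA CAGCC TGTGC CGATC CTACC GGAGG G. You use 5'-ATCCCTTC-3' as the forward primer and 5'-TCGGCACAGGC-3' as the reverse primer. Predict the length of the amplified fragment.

Forward primer ATCCCTTC is found on the top strand at positions 18–25.
The reverse primer's reverse complement is GCCTGTGCCGA, which matches the template at positions 63–73.
The product runs from position 18 to position 73, so its length is 73 − 18 + 1 = 56 bp.

56 bp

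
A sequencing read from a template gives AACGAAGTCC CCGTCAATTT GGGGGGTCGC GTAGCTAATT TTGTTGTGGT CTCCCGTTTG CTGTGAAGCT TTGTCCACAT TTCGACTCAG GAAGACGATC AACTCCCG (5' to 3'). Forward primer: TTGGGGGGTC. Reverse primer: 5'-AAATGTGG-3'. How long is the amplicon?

64 bp

Scanning the template, TTGGGGGGTC occurs at positions 19–28; this primer anneals to the bottom strand there with its 3' end pointing downstream.
Taking the reverse complement of AAATGTGG gives CCACATTT, found at positions 75–82 on the template; the primer anneals here to the top strand with its 3' end pointing upstream.
The product runs from position 19 to position 82, so its length is 82 − 19 + 1 = 64 bp.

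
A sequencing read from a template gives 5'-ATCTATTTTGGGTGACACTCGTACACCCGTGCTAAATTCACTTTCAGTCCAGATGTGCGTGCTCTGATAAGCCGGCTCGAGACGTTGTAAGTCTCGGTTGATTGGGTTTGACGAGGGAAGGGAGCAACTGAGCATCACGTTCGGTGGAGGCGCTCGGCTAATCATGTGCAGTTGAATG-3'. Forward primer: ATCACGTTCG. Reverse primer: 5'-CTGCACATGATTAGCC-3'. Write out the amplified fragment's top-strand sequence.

5'-ATCACGTTCGGTGGAGGCGCTCGGCTAATCATGTGCAG-3'

Scanning the template, ATCACGTTCG occurs at positions 134–143; this primer anneals to the bottom strand there with its 3' end pointing downstream.
Taking the reverse complement of CTGCACATGATTAGCC gives GGCTAATCATGTGCAG, found at positions 156–171 on the template; the primer anneals here to the top strand with its 3' end pointing upstream.
The product is the template from position 134 through 171 (38 bp).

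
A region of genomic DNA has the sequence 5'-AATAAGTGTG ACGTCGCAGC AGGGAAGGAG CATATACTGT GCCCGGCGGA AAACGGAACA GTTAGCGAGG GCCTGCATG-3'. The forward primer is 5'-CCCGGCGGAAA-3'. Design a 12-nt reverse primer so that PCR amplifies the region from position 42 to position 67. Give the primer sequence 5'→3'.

5'-CGCTAACTGTTC-3'

The product's 3' end on the top strand is position 67.
The reverse primer anneals to the top strand over positions 56–67, i.e. to GAACAGTTAGCG.
Its sequence written 5'→3' is the reverse complement: CGCTAACTGTTC.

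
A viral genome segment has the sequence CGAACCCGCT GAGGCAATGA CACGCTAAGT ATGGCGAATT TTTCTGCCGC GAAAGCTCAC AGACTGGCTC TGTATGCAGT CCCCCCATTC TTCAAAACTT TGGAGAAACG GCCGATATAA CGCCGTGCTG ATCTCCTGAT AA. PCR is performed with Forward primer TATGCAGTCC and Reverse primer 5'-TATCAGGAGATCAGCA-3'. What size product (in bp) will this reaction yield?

69 bp

The forward primer matches the template at positions 73–82.
Taking the reverse complement of TATCAGGAGATCAGCA gives TGCTGATCTCCTGATA, found at positions 126–141 on the template; the primer anneals here to the top strand with its 3' end pointing upstream.
Product length = (reverse-primer end) − (forward-primer start) + 1 = 141 − 73 + 1 = 69 bp.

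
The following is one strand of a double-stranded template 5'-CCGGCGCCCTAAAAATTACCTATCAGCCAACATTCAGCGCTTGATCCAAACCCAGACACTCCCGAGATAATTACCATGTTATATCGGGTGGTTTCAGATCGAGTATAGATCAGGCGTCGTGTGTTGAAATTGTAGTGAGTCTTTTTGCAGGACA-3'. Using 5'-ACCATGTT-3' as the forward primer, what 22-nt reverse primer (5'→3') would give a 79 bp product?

5'-CCTGCAAAAAGACTCACTACAA-3'

The forward primer binds at positions 73–80, so a 79 bp product ends at position 73 + 79 − 1 = 151.
The reverse primer anneals to the top strand over positions 130–151, i.e. to TTGTAGTGAGTCTTTTTGCAGG.
Its sequence written 5'→3' is the reverse complement: CCTGCAAAAAGACTCACTACAA.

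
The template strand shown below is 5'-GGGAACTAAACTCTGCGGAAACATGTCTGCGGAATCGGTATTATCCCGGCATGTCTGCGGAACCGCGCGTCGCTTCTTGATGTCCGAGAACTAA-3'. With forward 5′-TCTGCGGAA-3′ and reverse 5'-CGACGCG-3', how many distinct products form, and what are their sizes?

Three products: 61 bp, 47 bp, 19 bp

The forward primer TCTGCGGAA matches the top strand at positions 12–20, 26–34, 54–62.
The reverse primer's reverse complement is CGCGTCG, matching at positions 66–72.
Each forward site pairs with the reverse site to give a product ending at position 72: sizes 61, 47, 19 bp.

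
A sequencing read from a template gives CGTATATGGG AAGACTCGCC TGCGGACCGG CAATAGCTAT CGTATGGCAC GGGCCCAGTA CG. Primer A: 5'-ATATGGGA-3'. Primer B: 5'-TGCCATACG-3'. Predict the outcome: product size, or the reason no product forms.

Primer A (ATATGGGA) matches the top strand at positions 4–11; it acts as a forward primer.
Primer B's reverse complement is CGTATGGCA, matching the top strand at positions 41–49; it acts as a reverse primer.
The 3' ends face each other across positions 4–49, giving a 46 bp product.

Yes — a 46 bp product.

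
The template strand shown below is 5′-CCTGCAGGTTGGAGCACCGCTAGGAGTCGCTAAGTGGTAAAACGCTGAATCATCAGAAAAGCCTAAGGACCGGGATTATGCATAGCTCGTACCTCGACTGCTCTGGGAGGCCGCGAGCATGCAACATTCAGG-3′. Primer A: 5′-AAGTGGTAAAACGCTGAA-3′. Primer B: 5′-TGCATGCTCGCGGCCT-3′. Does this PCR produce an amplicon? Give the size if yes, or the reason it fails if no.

Yes — a 92 bp product.

Primer A (AAGTGGTAAAACGCTGAA) matches the top strand at positions 32–49; it acts as a forward primer.
Primer B's reverse complement is AGGCCGCGAGCATGCA, matching the top strand at positions 108–123; it acts as a reverse primer.
The 3' ends face each other across positions 32–123, giving a 92 bp product.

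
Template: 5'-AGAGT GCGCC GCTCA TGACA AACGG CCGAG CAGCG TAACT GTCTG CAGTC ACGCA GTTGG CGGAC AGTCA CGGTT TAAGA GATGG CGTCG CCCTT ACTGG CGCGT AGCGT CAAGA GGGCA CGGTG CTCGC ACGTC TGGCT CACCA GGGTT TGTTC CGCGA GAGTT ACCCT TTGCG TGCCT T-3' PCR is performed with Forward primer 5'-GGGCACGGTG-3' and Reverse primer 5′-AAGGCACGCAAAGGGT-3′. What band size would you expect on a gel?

66 bp

The forward primer matches the template at positions 116–125.
Reverse complement of the reverse primer: ACCCTTTGCGTGCCTT. This occurs on the top strand at positions 166–181.
Amplicon spans positions 116–181: 66 bp.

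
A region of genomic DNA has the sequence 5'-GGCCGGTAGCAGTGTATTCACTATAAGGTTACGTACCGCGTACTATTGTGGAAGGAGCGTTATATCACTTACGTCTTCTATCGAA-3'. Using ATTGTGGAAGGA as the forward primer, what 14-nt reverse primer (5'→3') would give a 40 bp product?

5'-TCGATAGAAGACGT-3'

The forward primer binds at positions 45–56, so a 40 bp product ends at position 45 + 40 − 1 = 84.
The reverse primer anneals to the top strand over positions 71–84, i.e. to ACGTCTTCTATCGA.
Its sequence written 5'→3' is the reverse complement: TCGATAGAAGACGT.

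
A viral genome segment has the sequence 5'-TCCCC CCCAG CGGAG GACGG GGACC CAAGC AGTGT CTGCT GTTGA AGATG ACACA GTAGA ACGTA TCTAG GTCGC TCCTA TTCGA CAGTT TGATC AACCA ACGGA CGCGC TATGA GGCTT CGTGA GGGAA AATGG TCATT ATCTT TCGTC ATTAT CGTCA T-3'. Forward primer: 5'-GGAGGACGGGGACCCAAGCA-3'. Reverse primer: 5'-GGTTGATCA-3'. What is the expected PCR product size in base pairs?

88 bp

The forward primer matches the template at positions 12–31.
The reverse primer's reverse complement is TGATCAACC, which matches the template at positions 91–99.
The product runs from position 12 to position 99, so its length is 99 − 12 + 1 = 88 bp.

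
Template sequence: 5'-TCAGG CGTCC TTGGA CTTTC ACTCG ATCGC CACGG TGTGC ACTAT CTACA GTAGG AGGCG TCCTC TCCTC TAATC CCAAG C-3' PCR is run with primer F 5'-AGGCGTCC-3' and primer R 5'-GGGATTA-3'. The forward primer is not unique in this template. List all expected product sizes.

The forward primer AGGCGTCC matches the top strand at positions 3–10, 56–63.
The reverse primer's reverse complement is TAATCCC, matching at positions 71–77.
Each forward site pairs with the reverse site to give a product ending at position 77: sizes 75, 22 bp.

75 bp, 22 bp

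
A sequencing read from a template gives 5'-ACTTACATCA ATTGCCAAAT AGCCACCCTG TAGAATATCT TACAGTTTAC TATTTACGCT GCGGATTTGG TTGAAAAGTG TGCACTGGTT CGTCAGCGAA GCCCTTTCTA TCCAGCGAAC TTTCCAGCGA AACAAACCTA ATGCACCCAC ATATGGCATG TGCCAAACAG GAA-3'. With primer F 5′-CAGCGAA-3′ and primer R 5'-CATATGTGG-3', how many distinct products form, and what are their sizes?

The forward primer CAGCGAA matches the top strand at positions 94–100, 113–119, 125–131.
The reverse primer's reverse complement is CCACATATG, matching at positions 147–155.
Each forward site pairs with the reverse site to give a product ending at position 155: sizes 62, 43, 31 bp.

Three products: 62 bp, 43 bp, 31 bp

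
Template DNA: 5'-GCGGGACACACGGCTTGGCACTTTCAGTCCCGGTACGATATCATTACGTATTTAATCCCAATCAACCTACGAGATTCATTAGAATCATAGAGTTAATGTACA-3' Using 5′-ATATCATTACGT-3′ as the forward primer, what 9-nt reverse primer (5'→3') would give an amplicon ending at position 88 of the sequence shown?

The forward primer binds at positions 38–49; the product's 3' end on the top strand is position 88.
The reverse primer anneals to the top strand over positions 80–88, i.e. to TAGAATCAT.
Its sequence written 5'→3' is the reverse complement: ATGATTCTA.

5'-ATGATTCTA-3'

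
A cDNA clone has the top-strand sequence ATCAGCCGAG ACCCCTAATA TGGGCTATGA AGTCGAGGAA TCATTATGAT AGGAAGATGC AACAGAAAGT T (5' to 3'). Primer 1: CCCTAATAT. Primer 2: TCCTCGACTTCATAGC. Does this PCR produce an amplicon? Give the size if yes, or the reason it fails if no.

Primer 1 (CCCTAATAT) matches the top strand at positions 13–21; it acts as a forward primer.
Primer 2's reverse complement is GCTATGAAGTCGAGGA, matching the top strand at positions 24–39; it acts as a reverse primer.
The 3' ends face each other across positions 13–39, giving a 27 bp product.

Yes — a 27 bp product.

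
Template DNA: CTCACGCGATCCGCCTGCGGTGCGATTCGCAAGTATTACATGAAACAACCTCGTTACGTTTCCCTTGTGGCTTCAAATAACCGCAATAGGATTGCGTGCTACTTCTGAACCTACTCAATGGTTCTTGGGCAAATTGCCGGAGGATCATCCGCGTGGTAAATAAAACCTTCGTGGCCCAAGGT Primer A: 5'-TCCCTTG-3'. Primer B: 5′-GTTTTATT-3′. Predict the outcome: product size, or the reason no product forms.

Primer A (TCCCTTG) matches the top strand at positions 61–67; it acts as a forward primer.
Primer B's reverse complement is AATAAAAC, matching the top strand at positions 159–166; it acts as a reverse primer.
The 3' ends face each other across positions 61–166, giving a 106 bp product.

Yes — a 106 bp product.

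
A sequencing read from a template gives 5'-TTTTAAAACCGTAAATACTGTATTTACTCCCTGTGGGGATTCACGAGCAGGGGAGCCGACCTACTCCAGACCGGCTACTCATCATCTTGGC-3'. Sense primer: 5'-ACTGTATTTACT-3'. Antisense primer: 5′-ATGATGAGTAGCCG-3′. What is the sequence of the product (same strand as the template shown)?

5'-ACTGTATTTACTCCCTGTGGGGATTCACGAGCAGGGGAGCCGACCTACTCCAGACCGGCTACTCATCAT-3'

The forward primer matches the template at positions 17–28.
Taking the reverse complement of ATGATGAGTAGCCG gives CGGCTACTCATCAT, found at positions 72–85 on the template; the primer anneals here to the top strand with its 3' end pointing upstream.
The product is the template from position 17 through 85 (69 bp).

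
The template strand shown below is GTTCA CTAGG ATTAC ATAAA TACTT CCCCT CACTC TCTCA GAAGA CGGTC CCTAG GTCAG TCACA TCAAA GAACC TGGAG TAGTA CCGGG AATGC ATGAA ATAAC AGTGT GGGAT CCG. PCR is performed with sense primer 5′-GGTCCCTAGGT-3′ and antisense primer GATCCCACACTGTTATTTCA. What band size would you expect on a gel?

Scanning the template, GGTCCCTAGGT occurs at positions 47–57; this primer anneals to the bottom strand there with its 3' end pointing downstream.
Taking the reverse complement of GATCCCACACTGTTATTTCA gives TGAAATAACAGTGTGGGATC, found at positions 97–116 on the template; the primer anneals here to the top strand with its 3' end pointing upstream.
The product runs from position 47 to position 116, so its length is 116 − 47 + 1 = 70 bp.

70 bp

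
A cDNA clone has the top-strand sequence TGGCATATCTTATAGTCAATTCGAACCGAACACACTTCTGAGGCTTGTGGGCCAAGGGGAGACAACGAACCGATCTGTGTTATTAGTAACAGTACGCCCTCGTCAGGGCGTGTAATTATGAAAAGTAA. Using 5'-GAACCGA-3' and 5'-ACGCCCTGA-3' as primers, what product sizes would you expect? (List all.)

89 bp, 45 bp

The forward primer GAACCGA matches the top strand at positions 23–29, 67–73.
The reverse primer's reverse complement is TCAGGGCGT, matching at positions 103–111.
Each forward site pairs with the reverse site to give a product ending at position 111: sizes 89, 45 bp.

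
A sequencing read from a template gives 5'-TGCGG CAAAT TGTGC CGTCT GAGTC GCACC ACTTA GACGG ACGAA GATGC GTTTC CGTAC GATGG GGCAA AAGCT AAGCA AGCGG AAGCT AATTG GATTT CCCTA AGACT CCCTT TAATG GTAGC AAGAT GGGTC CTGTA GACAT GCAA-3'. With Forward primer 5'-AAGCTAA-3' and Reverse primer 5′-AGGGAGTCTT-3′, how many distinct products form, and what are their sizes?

Two products: 44 bp, 29 bp

The forward primer AAGCTAA matches the top strand at positions 71–77, 86–92.
The reverse primer's reverse complement is AAGACTCCCT, matching at positions 105–114.
Each forward site pairs with the reverse site to give a product ending at position 114: sizes 44, 29 bp.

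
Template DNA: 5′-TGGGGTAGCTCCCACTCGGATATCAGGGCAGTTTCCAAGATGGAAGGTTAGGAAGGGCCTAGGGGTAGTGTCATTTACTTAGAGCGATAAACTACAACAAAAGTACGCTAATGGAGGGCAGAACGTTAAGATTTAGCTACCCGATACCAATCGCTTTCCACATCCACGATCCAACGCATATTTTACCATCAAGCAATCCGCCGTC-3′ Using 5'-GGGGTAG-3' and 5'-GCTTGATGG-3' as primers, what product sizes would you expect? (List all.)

The forward primer GGGGTAG matches the top strand at positions 2–8, 62–68.
The reverse primer's reverse complement is CCATCAAGC, matching at positions 186–194.
Each forward site pairs with the reverse site to give a product ending at position 194: sizes 193, 133 bp.

193 bp, 133 bp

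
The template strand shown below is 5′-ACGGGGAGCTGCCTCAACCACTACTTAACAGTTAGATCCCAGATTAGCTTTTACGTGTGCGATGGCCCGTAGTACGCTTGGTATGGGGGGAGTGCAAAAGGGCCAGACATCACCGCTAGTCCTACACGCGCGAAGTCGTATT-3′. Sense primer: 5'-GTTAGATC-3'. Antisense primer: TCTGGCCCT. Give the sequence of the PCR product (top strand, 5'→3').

5'-GTTAGATCCCAGATTAGCTTTTACGTGTGCGATGGCCCGTAGTACGCTTGGTATGGGGGGAGTGCAAAAGGGCCAGA-3'

Forward primer GTTAGATC is found on the top strand at positions 31–38.
Taking the reverse complement of TCTGGCCCT gives AGGGCCAGA, found at positions 99–107 on the template; the primer anneals here to the top strand with its 3' end pointing upstream.
The product is the template from position 31 through 107 (77 bp).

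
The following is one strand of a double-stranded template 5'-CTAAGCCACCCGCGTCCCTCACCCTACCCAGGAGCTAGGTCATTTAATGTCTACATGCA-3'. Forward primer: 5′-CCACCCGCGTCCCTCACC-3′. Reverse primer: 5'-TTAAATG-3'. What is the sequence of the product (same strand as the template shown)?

5'-CCACCCGCGTCCCTCACCCTACCCAGGAGCTAGGTCATTTAA-3'

The forward primer matches the template at positions 6–23.
Reverse complement of the reverse primer: CATTTAA. This occurs on the top strand at positions 41–47.
The product is the template from position 6 through 47 (42 bp).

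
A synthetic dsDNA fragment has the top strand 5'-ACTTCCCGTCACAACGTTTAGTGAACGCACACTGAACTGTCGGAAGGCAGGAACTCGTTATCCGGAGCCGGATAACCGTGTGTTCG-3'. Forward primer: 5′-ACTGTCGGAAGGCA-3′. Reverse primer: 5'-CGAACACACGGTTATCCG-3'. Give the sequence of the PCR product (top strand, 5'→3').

5'-ACTGTCGGAAGGCAGGAACTCGTTATCCGGAGCCGGATAACCGTGTGTTCG-3'

The forward primer matches the template at positions 36–49.
Taking the reverse complement of CGAACACACGGTTATCCG gives CGGATAACCGTGTGTTCG, found at positions 69–86 on the template; the primer anneals here to the top strand with its 3' end pointing upstream.
The product is the template from position 36 through 86 (51 bp).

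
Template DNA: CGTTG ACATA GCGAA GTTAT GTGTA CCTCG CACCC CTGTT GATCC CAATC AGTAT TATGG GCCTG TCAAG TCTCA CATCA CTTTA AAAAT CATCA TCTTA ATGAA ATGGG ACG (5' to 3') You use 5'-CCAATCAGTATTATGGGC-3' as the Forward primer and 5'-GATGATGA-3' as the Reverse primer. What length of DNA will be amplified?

53 bp

Scanning the template, CCAATCAGTATTATGGGC occurs at positions 45–62; this primer anneals to the bottom strand there with its 3' end pointing downstream.
Taking the reverse complement of GATGATGA gives TCATCATC, found at positions 90–97 on the template; the primer anneals here to the top strand with its 3' end pointing upstream.
The product runs from position 45 to position 97, so its length is 97 − 45 + 1 = 53 bp.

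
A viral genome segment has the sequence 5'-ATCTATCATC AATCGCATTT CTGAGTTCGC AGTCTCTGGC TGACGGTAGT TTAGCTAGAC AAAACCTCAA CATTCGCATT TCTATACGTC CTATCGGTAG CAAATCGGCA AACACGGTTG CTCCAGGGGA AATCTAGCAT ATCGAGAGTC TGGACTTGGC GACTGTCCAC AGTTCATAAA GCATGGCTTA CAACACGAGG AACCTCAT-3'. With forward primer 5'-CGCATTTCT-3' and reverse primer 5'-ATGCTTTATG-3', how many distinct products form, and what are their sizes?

The forward primer CGCATTTCT matches the top strand at positions 14–22, 75–83.
The reverse primer's reverse complement is CATAAAGCAT, matching at positions 175–184.
Each forward site pairs with the reverse site to give a product ending at position 184: sizes 171, 110 bp.

Two products: 171 bp, 110 bp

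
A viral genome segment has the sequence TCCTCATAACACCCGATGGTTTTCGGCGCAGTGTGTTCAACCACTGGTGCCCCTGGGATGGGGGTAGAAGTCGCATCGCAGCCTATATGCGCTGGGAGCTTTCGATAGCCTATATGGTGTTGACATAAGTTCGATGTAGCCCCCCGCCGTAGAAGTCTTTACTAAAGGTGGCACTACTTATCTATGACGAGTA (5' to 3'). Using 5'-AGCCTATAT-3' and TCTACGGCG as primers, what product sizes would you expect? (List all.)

The forward primer AGCCTATAT matches the top strand at positions 80–88, 107–115.
The reverse primer's reverse complement is CGCCGTAGA, matching at positions 145–153.
Each forward site pairs with the reverse site to give a product ending at position 153: sizes 74, 47 bp.

74 bp, 47 bp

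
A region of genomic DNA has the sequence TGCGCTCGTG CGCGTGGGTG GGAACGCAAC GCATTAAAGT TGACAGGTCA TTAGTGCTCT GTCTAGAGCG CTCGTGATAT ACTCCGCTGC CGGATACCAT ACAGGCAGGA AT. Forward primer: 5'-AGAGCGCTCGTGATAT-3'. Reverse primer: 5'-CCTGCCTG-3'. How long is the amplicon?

The forward primer matches the template at positions 65–80.
The reverse primer's reverse complement is CAGGCAGG, which matches the template at positions 102–109.
Amplicon spans positions 65–109: 45 bp.

45 bp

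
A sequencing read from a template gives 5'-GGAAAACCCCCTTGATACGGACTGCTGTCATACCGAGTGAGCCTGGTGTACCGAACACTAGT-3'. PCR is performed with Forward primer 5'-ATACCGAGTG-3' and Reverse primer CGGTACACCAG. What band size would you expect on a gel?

Scanning the template, ATACCGAGTG occurs at positions 30–39; this primer anneals to the bottom strand there with its 3' end pointing downstream.
Reverse complement of the reverse primer: CTGGTGTACCG. This occurs on the top strand at positions 43–53.
Product length = (reverse-primer end) − (forward-primer start) + 1 = 53 − 30 + 1 = 24 bp.

24 bp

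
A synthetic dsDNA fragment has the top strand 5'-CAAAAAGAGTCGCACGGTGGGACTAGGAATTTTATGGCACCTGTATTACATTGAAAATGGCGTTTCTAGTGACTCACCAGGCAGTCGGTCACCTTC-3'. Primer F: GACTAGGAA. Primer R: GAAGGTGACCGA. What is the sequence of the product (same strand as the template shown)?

The forward primer matches the template at positions 21–29.
The reverse primer's reverse complement is TCGGTCACCTTC, which matches the template at positions 85–96.
The product is the template from position 21 through 96 (76 bp).

5'-GACTAGGAATTTTATGGCACCTGTATTACATTGAAAATGGCGTTTCTAGTGACTCACCAGGCAGTCGGTCACCTTC-3'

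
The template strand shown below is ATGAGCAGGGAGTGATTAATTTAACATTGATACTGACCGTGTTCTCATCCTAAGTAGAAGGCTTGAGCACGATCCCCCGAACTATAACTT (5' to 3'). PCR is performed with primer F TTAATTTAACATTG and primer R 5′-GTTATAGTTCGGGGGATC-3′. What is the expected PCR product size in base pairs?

Forward primer TTAATTTAACATTG is found on the top strand at positions 16–29.
The reverse primer's reverse complement is GATCCCCCGAACTATAAC, which matches the template at positions 71–88.
The product runs from position 16 to position 88, so its length is 88 − 16 + 1 = 73 bp.

73 bp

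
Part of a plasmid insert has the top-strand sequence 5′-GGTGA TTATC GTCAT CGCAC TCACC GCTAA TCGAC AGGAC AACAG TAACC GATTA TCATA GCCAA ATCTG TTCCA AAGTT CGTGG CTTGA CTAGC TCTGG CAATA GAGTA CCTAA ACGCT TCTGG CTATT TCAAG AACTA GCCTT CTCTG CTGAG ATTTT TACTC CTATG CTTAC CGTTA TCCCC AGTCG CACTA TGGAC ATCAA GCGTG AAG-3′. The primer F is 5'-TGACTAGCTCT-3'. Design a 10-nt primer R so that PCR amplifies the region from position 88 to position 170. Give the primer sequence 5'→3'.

The product's 3' end on the top strand is position 170.
The reverse primer anneals to the top strand over positions 161–170, i.e. to TACTCCTATG.
Its sequence written 5'→3' is the reverse complement: CATAGGAGTA.

5'-CATAGGAGTA-3'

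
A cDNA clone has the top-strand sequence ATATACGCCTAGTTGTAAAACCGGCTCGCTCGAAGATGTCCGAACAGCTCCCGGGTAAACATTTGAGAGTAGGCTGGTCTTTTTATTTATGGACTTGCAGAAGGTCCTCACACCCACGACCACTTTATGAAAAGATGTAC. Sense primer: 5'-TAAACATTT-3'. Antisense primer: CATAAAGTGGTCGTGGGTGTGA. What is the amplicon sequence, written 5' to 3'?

Scanning the template, TAAACATTT occurs at positions 56–64; this primer anneals to the bottom strand there with its 3' end pointing downstream.
Reverse complement of the reverse primer: TCACACCCACGACCACTTTATG. This occurs on the top strand at positions 108–129.
The product is the template from position 56 through 129 (74 bp).

5'-TAAACATTTGAGAGTAGGCTGGTCTTTTTATTTATGGACTTGCAGAAGGTCCTCACACCCACGACCACTTTATG-3'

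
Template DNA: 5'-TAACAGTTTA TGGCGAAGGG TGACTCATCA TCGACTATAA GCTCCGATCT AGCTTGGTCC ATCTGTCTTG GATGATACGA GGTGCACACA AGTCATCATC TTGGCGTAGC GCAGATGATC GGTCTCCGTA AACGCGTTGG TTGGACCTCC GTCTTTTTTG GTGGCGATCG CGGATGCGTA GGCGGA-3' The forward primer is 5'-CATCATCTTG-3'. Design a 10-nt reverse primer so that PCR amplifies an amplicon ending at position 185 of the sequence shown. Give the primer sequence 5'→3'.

5'-CCGCCTACGC-3'

The forward primer binds at positions 94–103; the product's 3' end on the top strand is position 185.
The reverse primer anneals to the top strand over positions 176–185, i.e. to GCGTAGGCGG.
Its sequence written 5'→3' is the reverse complement: CCGCCTACGC.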